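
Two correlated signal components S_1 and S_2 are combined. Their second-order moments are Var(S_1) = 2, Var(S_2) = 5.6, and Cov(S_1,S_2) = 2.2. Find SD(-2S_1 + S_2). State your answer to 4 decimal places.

Var(-2S_1 + S_2) = (-2)²·Var(S_1) + (1)²·Var(S_2) + 2·(-2)·(1)·Cov(S_1,S_2)
= 4·2 + 1·5.6 + -4·2.2 = 4.8
SD(-2S_1 + S_2) = √4.8 ≈ 2.1909

2.1909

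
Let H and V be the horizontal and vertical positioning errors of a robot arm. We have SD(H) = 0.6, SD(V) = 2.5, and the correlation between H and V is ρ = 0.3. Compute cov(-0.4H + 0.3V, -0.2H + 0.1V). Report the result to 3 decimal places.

0.171

Var(H) = (0.6)² = 0.36;  Var(V) = (2.5)² = 6.25
cov(H,V) = ρ·SD(H)·SD(V) = 0.3·0.6·2.5 = 0.45
cov(-0.4H + 0.3V, -0.2H + 0.1V) = (-0.4)(-0.2)Var(H) + (0.3)(0.1)Var(V) + [(-0.4)(0.1) + (0.3)(-0.2)]cov(H,V)
= 0.08·0.36 + 0.03·6.25 + -0.1·0.45 = 0.1713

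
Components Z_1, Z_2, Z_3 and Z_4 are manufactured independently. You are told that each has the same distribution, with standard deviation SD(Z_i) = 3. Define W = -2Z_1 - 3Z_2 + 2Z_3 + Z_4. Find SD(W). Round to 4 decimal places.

12.7279

Var(Z_i) = (3)² = 9
By independence, Var(W) = (-2)²Var(Z_1) + (-3)²Var(Z_2) + (2)²Var(Z_3) + (1)²Var(Z_4)
= (-2)²·9 + (-3)²·9 + (2)²·9 + (1)²·9 = 162
SD(W) = √162 ≈ 12.7279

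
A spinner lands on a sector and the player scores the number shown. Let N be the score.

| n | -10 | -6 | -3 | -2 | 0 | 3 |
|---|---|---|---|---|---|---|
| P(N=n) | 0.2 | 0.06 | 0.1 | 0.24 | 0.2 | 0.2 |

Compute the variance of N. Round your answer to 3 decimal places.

19.368

E[N] = (-10)(0.2) + (-6)(0.06) + (-3)(0.1) + (-2)(0.24) + (0)(0.2) + (3)(0.2) = -2.54
E[N²] = (-10)²(0.2) + (-6)²(0.06) + (-3)²(0.1) + (-2)²(0.24) + (0)²(0.2) + (3)²(0.2) = 25.82
var(N) = E[N²] − (E[N])² = 25.82 − (-2.54)² = 19.3684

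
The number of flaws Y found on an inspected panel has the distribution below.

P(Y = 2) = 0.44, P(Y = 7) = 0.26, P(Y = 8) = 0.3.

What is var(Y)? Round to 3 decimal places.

7.690

E[Y] = (2)(0.44) + (7)(0.26) + (8)(0.3) = 5.1
E[Y²] = (2)²(0.44) + (7)²(0.26) + (8)²(0.3) = 33.7
var(Y) = E[Y²] − (E[Y])² = 33.7 − (5.1)² = 7.69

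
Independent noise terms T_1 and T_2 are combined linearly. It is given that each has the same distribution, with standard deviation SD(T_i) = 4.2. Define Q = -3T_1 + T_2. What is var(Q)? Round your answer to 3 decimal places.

var(T_i) = (4.2)² = 17.64
By independence, var(Q) = (-3)²var(T_1) + (1)²var(T_2)
= (-3)²·17.64 + (1)²·17.64 = 176.4

176.400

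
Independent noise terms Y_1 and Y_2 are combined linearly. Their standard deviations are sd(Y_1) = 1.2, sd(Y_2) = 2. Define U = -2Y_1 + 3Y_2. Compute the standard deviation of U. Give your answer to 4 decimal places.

6.4622

Var(Y_1) = 1.44, Var(Y_2) = 4
By independence, Var(U) = (-2)²Var(Y_1) + (3)²Var(Y_2)
= (-2)²·1.44 + (3)²·4 = 41.76
sd(U) = √41.76 ≈ 6.4622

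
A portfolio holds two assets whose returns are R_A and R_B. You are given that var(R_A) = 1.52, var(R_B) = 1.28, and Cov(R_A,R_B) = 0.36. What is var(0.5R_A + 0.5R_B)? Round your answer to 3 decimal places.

var(0.5R_A + 0.5R_B) = (0.5)²·var(R_A) + (0.5)²·var(R_B) + 2·(0.5)·(0.5)·Cov(R_A,R_B)
= 0.25·1.52 + 0.25·1.28 + 0.5·0.36 = 0.88

0.880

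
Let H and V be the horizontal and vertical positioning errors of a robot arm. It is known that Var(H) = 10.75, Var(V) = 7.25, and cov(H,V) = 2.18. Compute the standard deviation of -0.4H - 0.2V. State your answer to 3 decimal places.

1.536

Var(-0.4H - 0.2V) = (-0.4)²·Var(H) + (-0.2)²·Var(V) + 2·(-0.4)·(-0.2)·cov(H,V)
= 0.16·10.75 + 0.04·7.25 + 0.16·2.18 = 2.3588
SD(-0.4H - 0.2V) = √2.3588 ≈ 1.536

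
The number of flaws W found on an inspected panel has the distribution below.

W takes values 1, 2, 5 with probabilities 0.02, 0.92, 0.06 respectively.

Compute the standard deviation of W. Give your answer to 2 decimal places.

E[W] = (1)(0.02) + (2)(0.92) + (5)(0.06) = 2.16
E[W²] = (1)²(0.02) + (2)²(0.92) + (5)²(0.06) = 5.2
var(W) = E[W²] − (E[W])² = 5.2 − (2.16)² = 0.5344
SD(W) = √0.5344 ≈ 0.73

0.73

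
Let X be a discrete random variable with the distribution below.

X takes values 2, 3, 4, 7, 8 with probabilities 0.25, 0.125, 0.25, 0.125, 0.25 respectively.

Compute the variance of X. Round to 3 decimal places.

E[X] = (2)(0.25) + (3)(0.125) + (4)(0.25) + (7)(0.125) + (8)(0.25) = 4.75
E[X²] = (2)²(0.25) + (3)²(0.125) + (4)²(0.25) + (7)²(0.125) + (8)²(0.25) = 28.25
V(X) = E[X²] − (E[X])² = 28.25 − (4.75)² = 5.6875

5.688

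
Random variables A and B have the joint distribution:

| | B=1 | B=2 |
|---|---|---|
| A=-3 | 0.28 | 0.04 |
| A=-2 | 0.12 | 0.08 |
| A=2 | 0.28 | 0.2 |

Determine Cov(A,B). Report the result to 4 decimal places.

E[A] = -0.4,  E[B] = 1.32
E[AB] = -0.28
Cov(A,B) = E[AB] − E[A]E[B] = -0.28 − (-0.4)(1.32) = 0.248

0.2480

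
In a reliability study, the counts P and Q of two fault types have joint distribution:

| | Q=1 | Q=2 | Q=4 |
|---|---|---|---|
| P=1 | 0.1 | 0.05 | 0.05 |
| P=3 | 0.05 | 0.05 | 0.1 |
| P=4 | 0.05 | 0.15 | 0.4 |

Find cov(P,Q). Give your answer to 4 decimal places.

E[P] = 3.2,  E[Q] = 2.9
E[PQ] = 9.85
cov(P,Q) = E[PQ] − E[P]E[Q] = 9.85 − (3.2)(2.9) = 0.57

0.5700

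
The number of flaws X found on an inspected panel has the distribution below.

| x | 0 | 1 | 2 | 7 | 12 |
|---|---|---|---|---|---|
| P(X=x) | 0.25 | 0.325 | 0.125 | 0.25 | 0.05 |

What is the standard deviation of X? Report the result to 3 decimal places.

E[X] = (0)(0.25) + (1)(0.325) + (2)(0.125) + (7)(0.25) + (12)(0.05) = 2.925
E[X²] = (0)²(0.25) + (1)²(0.325) + (2)²(0.125) + (7)²(0.25) + (12)²(0.05) = 20.275
Var(X) = E[X²] − (E[X])² = 20.275 − (2.925)² = 11.719375
sd(X) = √11.719375 ≈ 3.423

3.423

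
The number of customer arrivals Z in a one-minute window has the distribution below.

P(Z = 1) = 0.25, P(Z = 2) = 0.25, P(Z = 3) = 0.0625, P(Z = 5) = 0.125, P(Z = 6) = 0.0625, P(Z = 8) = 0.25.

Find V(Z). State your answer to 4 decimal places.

E[Z] = (1)(0.25) + (2)(0.25) + (3)(0.0625) + (5)(0.125) + (6)(0.0625) + (8)(0.25) = 3.9375
E[Z²] = (1)²(0.25) + (2)²(0.25) + (3)²(0.0625) + (5)²(0.125) + (6)²(0.0625) + (8)²(0.25) = 23.1875
V(Z) = E[Z²] − (E[Z])² = 23.1875 − (3.9375)² = 7.68359375

7.6836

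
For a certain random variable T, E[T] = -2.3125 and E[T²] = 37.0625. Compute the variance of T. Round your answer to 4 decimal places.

31.7148

Var(T) = 37.0625 − (-2.3125)² = 31.71484375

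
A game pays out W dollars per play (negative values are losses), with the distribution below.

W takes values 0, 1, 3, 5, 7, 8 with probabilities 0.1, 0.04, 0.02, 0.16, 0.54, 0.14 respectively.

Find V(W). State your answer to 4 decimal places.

6.0000

E[W] = (0)(0.1) + (1)(0.04) + (3)(0.02) + (5)(0.16) + (7)(0.54) + (8)(0.14) = 5.8
E[W²] = (0)²(0.1) + (1)²(0.04) + (3)²(0.02) + (5)²(0.16) + (7)²(0.54) + (8)²(0.14) = 39.64
V(W) = E[W²] − (E[W])² = 39.64 − (5.8)² = 6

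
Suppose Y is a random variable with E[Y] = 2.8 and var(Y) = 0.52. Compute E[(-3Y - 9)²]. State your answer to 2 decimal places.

E[-3Y - 9] = -3·2.8 − 9 = -17.4
var(-3Y - 9) = (-3)²·0.52 = 4.68
E[(-3Y - 9)²] = var((-3Y - 9)) + (E[(-3Y - 9)])² = 4.68 + (-17.4)² = 307.44

307.44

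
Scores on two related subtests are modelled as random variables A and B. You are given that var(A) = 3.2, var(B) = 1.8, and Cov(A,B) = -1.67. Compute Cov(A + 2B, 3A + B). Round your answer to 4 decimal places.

Cov(A + 2B, 3A + B) = (1)(3)var(A) + (2)(1)var(B) + [(1)(1) + (2)(3)]Cov(A,B)
= 3·3.2 + 2·1.8 + 7·-1.67 = 1.51

1.5100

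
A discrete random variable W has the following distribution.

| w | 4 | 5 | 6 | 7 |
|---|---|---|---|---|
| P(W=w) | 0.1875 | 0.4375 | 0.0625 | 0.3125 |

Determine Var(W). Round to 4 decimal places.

E[W] = (4)(0.1875) + (5)(0.4375) + (6)(0.0625) + (7)(0.3125) = 5.5
E[W²] = (4)²(0.1875) + (5)²(0.4375) + (6)²(0.0625) + (7)²(0.3125) = 31.5
Var(W) = E[W²] − (E[W])² = 31.5 − (5.5)² = 1.25

1.2500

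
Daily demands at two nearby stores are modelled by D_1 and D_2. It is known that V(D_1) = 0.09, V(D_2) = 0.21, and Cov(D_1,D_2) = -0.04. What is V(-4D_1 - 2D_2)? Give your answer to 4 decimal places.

1.6400

V(-4D_1 - 2D_2) = (-4)²·V(D_1) + (-2)²·V(D_2) + 2·(-4)·(-2)·Cov(D_1,D_2)
= 16·0.09 + 4·0.21 + 16·-0.04 = 1.64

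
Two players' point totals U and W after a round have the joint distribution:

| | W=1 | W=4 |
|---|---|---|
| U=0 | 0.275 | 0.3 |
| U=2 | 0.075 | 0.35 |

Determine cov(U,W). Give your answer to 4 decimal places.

E[U] = 0.85,  E[W] = 2.95
E[UW] = 2.95
cov(U,W) = E[UW] − E[U]E[W] = 2.95 − (0.85)(2.95) = 0.4425

0.4425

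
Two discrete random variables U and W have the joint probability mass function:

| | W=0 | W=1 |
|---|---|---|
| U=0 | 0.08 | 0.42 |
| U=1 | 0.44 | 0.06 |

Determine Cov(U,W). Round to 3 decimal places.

-0.180

E[U] = 0.5,  E[W] = 0.48
E[UW] = 0.06
Cov(U,W) = E[UW] − E[U]E[W] = 0.06 − (0.5)(0.48) = -0.18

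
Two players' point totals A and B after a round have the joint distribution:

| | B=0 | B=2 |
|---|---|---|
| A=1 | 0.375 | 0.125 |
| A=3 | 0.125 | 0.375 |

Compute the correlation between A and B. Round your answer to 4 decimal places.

0.5000

E[A] = 2,  E[B] = 1
E[AB] = 2.5
Cov(A,B) = E[AB] − E[A]E[B] = 2.5 − (2)(1) = 0.5
V(A) = 1,  V(B) = 1
ρ = 0.5 / √(1·1) ≈ 0.5000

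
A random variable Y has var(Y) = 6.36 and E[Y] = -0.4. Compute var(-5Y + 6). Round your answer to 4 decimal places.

159.0000

var(-5Y + 6) = (-5)²·var(Y) = 25·6.36 = 159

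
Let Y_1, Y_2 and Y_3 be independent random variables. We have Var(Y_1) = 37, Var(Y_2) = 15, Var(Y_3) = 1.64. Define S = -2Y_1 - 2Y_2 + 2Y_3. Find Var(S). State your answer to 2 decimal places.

By independence, Var(S) = (-2)²Var(Y_1) + (-2)²Var(Y_2) + (2)²Var(Y_3)
= (-2)²·37 + (-2)²·15 + (2)²·1.64 = 214.56

214.56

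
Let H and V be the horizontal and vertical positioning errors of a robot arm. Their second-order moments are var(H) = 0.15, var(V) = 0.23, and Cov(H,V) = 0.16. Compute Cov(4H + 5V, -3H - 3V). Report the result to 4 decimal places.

-9.5700

Cov(4H + 5V, -3H - 3V) = (4)(-3)var(H) + (5)(-3)var(V) + [(4)(-3) + (5)(-3)]Cov(H,V)
= -12·0.15 + -15·0.23 + -27·0.16 = -9.57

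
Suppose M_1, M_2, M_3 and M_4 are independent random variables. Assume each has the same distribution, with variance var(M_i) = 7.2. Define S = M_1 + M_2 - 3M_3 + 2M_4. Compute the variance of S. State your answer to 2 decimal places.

By independence, var(S) = (1)²var(M_1) + (1)²var(M_2) + (-3)²var(M_3) + (2)²var(M_4)
= (1)²·7.2 + (1)²·7.2 + (-3)²·7.2 + (2)²·7.2 = 108

108.00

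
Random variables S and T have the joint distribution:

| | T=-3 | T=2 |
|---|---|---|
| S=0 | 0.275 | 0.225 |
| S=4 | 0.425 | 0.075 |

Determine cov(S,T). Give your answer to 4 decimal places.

E[S] = 2,  E[T] = -1.5
E[ST] = -4.5
cov(S,T) = E[ST] − E[S]E[T] = -4.5 − (2)(-1.5) = -1.5

-1.5000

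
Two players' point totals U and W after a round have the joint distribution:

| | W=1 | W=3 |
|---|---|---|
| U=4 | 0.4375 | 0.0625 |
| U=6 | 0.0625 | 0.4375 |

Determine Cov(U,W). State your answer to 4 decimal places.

0.7500

E[U] = 5,  E[W] = 2
E[UW] = 10.75
Cov(U,W) = E[UW] − E[U]E[W] = 10.75 − (5)(2) = 0.75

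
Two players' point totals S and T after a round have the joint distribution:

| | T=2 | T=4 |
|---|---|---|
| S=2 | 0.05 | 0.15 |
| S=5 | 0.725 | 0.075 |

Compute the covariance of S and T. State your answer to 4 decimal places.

E[S] = 4.4,  E[T] = 2.45
E[ST] = 10.15
Cov(S,T) = E[ST] − E[S]E[T] = 10.15 − (4.4)(2.45) = -0.63

-0.6300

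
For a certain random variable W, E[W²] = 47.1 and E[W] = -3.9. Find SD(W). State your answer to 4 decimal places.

5.6471

V(W) = 47.1 − (-3.9)² = 31.89
SD(W) = √31.89 ≈ 5.6471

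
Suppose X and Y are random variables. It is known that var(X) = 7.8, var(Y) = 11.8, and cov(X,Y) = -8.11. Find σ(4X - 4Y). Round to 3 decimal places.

23.940

var(4X - 4Y) = (4)²·var(X) + (-4)²·var(Y) + 2·(4)·(-4)·cov(X,Y)
= 16·7.8 + 16·11.8 + -32·-8.11 = 573.12
σ(4X - 4Y) = √573.12 ≈ 23.940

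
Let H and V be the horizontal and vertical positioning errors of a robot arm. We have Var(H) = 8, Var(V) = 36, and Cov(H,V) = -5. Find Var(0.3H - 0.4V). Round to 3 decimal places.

7.680

Var(0.3H - 0.4V) = (0.3)²·Var(H) + (-0.4)²·Var(V) + 2·(0.3)·(-0.4)·Cov(H,V)
= 0.09·8 + 0.16·36 + -0.24·-5 = 7.68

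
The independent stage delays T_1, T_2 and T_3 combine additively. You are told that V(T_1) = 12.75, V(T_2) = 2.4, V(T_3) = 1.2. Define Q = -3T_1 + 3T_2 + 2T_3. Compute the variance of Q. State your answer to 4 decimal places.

141.1500

By independence, V(Q) = (-3)²V(T_1) + (3)²V(T_2) + (2)²V(T_3)
= (-3)²·12.75 + (3)²·2.4 + (2)²·1.2 = 141.15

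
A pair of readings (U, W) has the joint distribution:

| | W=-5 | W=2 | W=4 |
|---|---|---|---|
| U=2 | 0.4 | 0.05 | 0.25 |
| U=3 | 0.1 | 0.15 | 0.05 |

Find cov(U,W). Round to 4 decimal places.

E[U] = 2.3,  E[W] = -0.9
E[UW] = -1.8
cov(U,W) = E[UW] − E[U]E[W] = -1.8 − (2.3)(-0.9) = 0.27

0.2700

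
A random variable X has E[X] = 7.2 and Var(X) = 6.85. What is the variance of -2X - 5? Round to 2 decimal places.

Var(-2X - 5) = (-2)²·Var(X) = 4·6.85 = 27.4

27.40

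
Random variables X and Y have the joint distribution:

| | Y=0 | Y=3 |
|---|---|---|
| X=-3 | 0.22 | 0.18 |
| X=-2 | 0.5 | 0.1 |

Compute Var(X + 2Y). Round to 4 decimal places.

6.6816

E[X] = -2.4,  E[Y] = 0.84,  E[XY] = -2.22
Var(X) = 6 − (-2.4)² = 0.24;  Var(Y) = 2.52 − (0.84)² = 1.8144
Cov(X,Y) = -2.22 − (-2.4)(0.84) = -0.204
Var(X + 2Y) = (1)²·0.24 + (2)²·1.8144 + 2·(1)·(2)·-0.204 = 6.6816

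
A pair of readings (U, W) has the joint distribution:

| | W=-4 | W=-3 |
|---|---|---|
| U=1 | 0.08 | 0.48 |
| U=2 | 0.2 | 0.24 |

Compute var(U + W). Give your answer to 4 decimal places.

E[U] = 1.44,  E[W] = -3.28,  E[UW] = -4.8
var(U) = 2.32 − (1.44)² = 0.2464;  var(W) = 10.96 − (-3.28)² = 0.2016
Cov(U,W) = -4.8 − (1.44)(-3.28) = -0.0768
var(U + W) = (1)²·0.2464 + (1)²·0.2016 + 2·(1)·(1)·-0.0768 = 0.2944

0.2944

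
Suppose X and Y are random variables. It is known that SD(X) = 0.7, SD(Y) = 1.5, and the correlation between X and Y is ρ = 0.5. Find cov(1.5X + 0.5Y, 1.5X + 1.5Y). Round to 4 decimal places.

4.3650

Var(X) = (0.7)² = 0.49;  Var(Y) = (1.5)² = 2.25
cov(X,Y) = ρ·SD(X)·SD(Y) = 0.5·0.7·1.5 = 0.525
cov(1.5X + 0.5Y, 1.5X + 1.5Y) = (1.5)(1.5)Var(X) + (0.5)(1.5)Var(Y) + [(1.5)(1.5) + (0.5)(1.5)]cov(X,Y)
= 2.25·0.49 + 0.75·2.25 + 3·0.525 = 4.365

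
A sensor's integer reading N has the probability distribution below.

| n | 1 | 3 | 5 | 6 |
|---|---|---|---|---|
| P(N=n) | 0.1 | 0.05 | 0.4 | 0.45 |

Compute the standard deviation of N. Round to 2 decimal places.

1.50

E[N] = (1)(0.1) + (3)(0.05) + (5)(0.4) + (6)(0.45) = 4.95
E[N²] = (1)²(0.1) + (3)²(0.05) + (5)²(0.4) + (6)²(0.45) = 26.75
Var(N) = E[N²] − (E[N])² = 26.75 − (4.95)² = 2.2475
σ(N) = √2.2475 ≈ 1.50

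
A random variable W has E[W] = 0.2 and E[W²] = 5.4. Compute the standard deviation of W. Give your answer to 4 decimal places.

V(W) = 5.4 − (0.2)² = 5.36
SD(W) = √5.36 ≈ 2.3152

2.3152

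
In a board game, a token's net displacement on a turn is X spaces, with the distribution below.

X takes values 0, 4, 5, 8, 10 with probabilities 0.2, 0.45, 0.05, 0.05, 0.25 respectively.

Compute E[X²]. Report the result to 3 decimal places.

36.650

E[X²] = (0)²(0.2) + (4)²(0.45) + (5)²(0.05) + (8)²(0.05) + (10)²(0.25) = 36.65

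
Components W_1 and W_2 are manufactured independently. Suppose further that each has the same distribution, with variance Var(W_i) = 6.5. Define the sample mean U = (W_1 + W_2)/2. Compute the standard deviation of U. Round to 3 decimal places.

By independence, Var(U) = (0.5)²Var(W_1) + (0.5)²Var(W_2)
= (0.5)²·6.5 + (0.5)²·6.5 = 3.25
σ(U) = √3.25 ≈ 1.803

1.803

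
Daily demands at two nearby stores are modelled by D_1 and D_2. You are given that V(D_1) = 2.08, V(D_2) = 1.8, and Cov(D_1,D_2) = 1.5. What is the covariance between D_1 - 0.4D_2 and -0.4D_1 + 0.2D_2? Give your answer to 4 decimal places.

-0.4360

Cov(D_1 - 0.4D_2, -0.4D_1 + 0.2D_2) = (1)(-0.4)V(D_1) + (-0.4)(0.2)V(D_2) + [(1)(0.2) + (-0.4)(-0.4)]Cov(D_1,D_2)
= -0.4·2.08 + -0.08·1.8 + 0.36·1.5 = -0.436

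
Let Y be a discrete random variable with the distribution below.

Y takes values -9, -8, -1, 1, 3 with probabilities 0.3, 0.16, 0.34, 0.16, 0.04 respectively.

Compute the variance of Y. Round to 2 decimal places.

19.08

E[Y] = (-9)(0.3) + (-8)(0.16) + (-1)(0.34) + (1)(0.16) + (3)(0.04) = -4.04
E[Y²] = (-9)²(0.3) + (-8)²(0.16) + (-1)²(0.34) + (1)²(0.16) + (3)²(0.04) = 35.4
var(Y) = E[Y²] − (E[Y])² = 35.4 − (-4.04)² = 19.0784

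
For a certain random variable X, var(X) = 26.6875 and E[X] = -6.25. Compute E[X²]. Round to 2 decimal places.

E[X²] = var(X) + (E[X])² = 26.6875 + (-6.25)² = 65.75

65.75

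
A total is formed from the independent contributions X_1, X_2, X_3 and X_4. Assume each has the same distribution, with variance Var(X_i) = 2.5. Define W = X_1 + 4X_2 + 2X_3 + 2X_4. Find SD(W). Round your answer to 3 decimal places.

7.906

By independence, Var(W) = (1)²Var(X_1) + (4)²Var(X_2) + (2)²Var(X_3) + (2)²Var(X_4)
= (1)²·2.5 + (4)²·2.5 + (2)²·2.5 + (2)²·2.5 = 62.5
SD(W) = √62.5 ≈ 7.906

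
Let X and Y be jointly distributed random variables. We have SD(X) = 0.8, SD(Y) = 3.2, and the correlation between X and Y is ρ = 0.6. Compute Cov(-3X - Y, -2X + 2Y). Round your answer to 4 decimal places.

var(X) = (0.8)² = 0.64;  var(Y) = (3.2)² = 10.24
Cov(X,Y) = ρ·SD(X)·SD(Y) = 0.6·0.8·3.2 = 1.536
Cov(-3X - Y, -2X + 2Y) = (-3)(-2)var(X) + (-1)(2)var(Y) + [(-3)(2) + (-1)(-2)]Cov(X,Y)
= 6·0.64 + -2·10.24 + -4·1.536 = -22.784

-22.7840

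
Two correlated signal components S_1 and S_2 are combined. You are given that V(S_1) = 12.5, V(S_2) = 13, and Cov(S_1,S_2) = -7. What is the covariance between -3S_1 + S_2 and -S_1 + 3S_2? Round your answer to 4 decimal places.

146.5000

Cov(-3S_1 + S_2, -S_1 + 3S_2) = (-3)(-1)V(S_1) + (1)(3)V(S_2) + [(-3)(3) + (1)(-1)]Cov(S_1,S_2)
= 3·12.5 + 3·13 + -10·-7 = 146.5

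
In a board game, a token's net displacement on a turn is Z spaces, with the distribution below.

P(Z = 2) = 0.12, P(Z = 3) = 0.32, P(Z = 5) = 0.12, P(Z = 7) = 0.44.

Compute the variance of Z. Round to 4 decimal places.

E[Z] = (2)(0.12) + (3)(0.32) + (5)(0.12) + (7)(0.44) = 4.88
E[Z²] = (2)²(0.12) + (3)²(0.32) + (5)²(0.12) + (7)²(0.44) = 27.92
var(Z) = E[Z²] − (E[Z])² = 27.92 − (4.88)² = 4.1056

4.1056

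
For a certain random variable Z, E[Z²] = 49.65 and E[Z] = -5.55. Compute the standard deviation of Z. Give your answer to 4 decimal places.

Var(Z) = 49.65 − (-5.55)² = 18.8475
SD(Z) = √18.8475 ≈ 4.3414

4.3414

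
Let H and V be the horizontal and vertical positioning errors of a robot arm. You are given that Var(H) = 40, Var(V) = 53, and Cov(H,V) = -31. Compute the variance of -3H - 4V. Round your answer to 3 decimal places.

464.000

Var(-3H - 4V) = (-3)²·Var(H) + (-4)²·Var(V) + 2·(-3)·(-4)·Cov(H,V)
= 9·40 + 16·53 + 24·-31 = 464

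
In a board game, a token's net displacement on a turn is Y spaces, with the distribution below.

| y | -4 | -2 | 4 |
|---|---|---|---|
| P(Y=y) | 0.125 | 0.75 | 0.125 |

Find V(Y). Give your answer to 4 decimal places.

4.7500

E[Y] = (-4)(0.125) + (-2)(0.75) + (4)(0.125) = -1.5
E[Y²] = (-4)²(0.125) + (-2)²(0.75) + (4)²(0.125) = 7
V(Y) = E[Y²] − (E[Y])² = 7 − (-1.5)² = 4.75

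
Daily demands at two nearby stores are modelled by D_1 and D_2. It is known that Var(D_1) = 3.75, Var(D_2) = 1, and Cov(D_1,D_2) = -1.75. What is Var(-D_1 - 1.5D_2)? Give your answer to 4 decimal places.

Var(-D_1 - 1.5D_2) = (-1)²·Var(D_1) + (-1.5)²·Var(D_2) + 2·(-1)·(-1.5)·Cov(D_1,D_2)
= 1·3.75 + 2.25·1 + 3·-1.75 = 0.75

0.7500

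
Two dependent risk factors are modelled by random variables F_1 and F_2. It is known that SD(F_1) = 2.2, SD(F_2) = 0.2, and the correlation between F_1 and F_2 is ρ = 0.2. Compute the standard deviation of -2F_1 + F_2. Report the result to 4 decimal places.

4.3644

var(F_1) = (2.2)² = 4.84;  var(F_2) = (0.2)² = 0.04
cov(F_1,F_2) = ρ·SD(F_1)·SD(F_2) = 0.2·2.2·0.2 = 0.088
var(-2F_1 + F_2) = (-2)²·var(F_1) + (1)²·var(F_2) + 2·(-2)·(1)·cov(F_1,F_2)
= 4·4.84 + 1·0.04 + -4·0.088 = 19.048
SD(-2F_1 + F_2) = √19.048 ≈ 4.3644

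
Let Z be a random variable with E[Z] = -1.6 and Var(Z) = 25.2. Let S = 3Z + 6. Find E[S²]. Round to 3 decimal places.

E[3Z + 6] = 3·-1.6 + 6 = 1.2
Var(3Z + 6) = (3)²·25.2 = 226.8
E[S²] = Var(S) + (E[S])² = 226.8 + (1.2)² = 228.24

228.240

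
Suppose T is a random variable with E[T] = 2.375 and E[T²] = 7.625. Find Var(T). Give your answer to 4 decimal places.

1.9844

Var(T) = 7.625 − (2.375)² = 1.984375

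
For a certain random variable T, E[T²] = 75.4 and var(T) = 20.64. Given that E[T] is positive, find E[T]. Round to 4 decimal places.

(E[T])² = E[T²] − var(T) = 75.4 − 20.64 = 54.76
E[T] = √54.76 = 7.4

7.4000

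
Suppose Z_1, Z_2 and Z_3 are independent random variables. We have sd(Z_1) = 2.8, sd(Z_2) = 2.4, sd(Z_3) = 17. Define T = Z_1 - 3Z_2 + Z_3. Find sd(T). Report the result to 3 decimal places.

18.673

Var(Z_1) = 7.84, Var(Z_2) = 5.76, Var(Z_3) = 289
By independence, Var(T) = (1)²Var(Z_1) + (-3)²Var(Z_2) + (1)²Var(Z_3)
= (1)²·7.84 + (-3)²·5.76 + (1)²·289 = 348.68
sd(T) = √348.68 ≈ 18.673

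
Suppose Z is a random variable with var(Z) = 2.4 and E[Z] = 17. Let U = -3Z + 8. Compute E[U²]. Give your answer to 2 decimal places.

E[-3Z + 8] = -3·17 + 8 = -43
var(-3Z + 8) = (-3)²·2.4 = 21.6
E[U²] = var(U) + (E[U])² = 21.6 + (-43)² = 1870.6

1870.60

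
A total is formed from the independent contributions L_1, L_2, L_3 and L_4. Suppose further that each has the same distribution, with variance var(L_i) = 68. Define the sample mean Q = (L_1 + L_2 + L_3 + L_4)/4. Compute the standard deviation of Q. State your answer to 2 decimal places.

4.12

By independence, var(Q) = (0.25)²var(L_1) + (0.25)²var(L_2) + (0.25)²var(L_3) + (0.25)²var(L_4)
= (0.25)²·68 + (0.25)²·68 + (0.25)²·68 + (0.25)²·68 = 17
SD(Q) = √17 ≈ 4.12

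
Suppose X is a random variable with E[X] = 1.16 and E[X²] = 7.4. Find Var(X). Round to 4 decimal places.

Var(X) = 7.4 − (1.16)² = 6.0544

6.0544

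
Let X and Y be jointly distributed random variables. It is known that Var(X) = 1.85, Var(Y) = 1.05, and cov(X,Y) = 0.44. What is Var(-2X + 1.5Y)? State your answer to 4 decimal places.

Var(-2X + 1.5Y) = (-2)²·Var(X) + (1.5)²·Var(Y) + 2·(-2)·(1.5)·cov(X,Y)
= 4·1.85 + 2.25·1.05 + -6·0.44 = 7.1225

7.1225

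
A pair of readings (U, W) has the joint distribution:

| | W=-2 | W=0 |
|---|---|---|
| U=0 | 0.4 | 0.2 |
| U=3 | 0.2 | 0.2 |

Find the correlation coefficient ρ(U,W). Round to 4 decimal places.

E[U] = 1.2,  E[W] = -1.2
E[UW] = -1.2
Cov(U,W) = E[UW] − E[U]E[W] = -1.2 − (1.2)(-1.2) = 0.24
var(U) = 2.16,  var(W) = 0.96
ρ = 0.24 / √(2.16·0.96) ≈ 0.1667

0.1667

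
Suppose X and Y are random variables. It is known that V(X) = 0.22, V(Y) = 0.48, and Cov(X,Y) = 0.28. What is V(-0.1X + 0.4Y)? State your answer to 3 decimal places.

0.057

V(-0.1X + 0.4Y) = (-0.1)²·V(X) + (0.4)²·V(Y) + 2·(-0.1)·(0.4)·Cov(X,Y)
= 0.01·0.22 + 0.16·0.48 + -0.08·0.28 = 0.0566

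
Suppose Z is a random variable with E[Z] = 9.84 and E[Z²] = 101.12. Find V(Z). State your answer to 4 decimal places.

V(Z) = 101.12 − (9.84)² = 4.2944

4.2944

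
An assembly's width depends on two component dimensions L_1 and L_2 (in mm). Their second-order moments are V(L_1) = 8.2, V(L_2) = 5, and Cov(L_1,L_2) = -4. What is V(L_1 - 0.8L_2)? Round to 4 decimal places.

V(L_1 - 0.8L_2) = (1)²·V(L_1) + (-0.8)²·V(L_2) + 2·(1)·(-0.8)·Cov(L_1,L_2)
= 1·8.2 + 0.64·5 + -1.6·-4 = 17.8

17.8000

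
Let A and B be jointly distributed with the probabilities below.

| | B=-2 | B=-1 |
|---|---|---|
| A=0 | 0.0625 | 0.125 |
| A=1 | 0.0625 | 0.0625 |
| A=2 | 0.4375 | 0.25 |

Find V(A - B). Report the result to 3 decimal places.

E[A] = 1.5,  E[B] = -1.5625,  E[AB] = -2.4375
V(A) = 2.875 − (1.5)² = 0.625;  V(B) = 2.6875 − (-1.5625)² = 0.24609375
Cov(A,B) = -2.4375 − (1.5)(-1.5625) = -0.09375
V(A - B) = (1)²·0.625 + (-1)²·0.24609375 + 2·(1)·(-1)·-0.09375 = 1.05859375

1.059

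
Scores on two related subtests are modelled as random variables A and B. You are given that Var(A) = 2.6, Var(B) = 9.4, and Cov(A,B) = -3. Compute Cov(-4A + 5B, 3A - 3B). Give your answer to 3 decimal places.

Cov(-4A + 5B, 3A - 3B) = (-4)(3)Var(A) + (5)(-3)Var(B) + [(-4)(-3) + (5)(3)]Cov(A,B)
= -12·2.6 + -15·9.4 + 27·-3 = -253.2

-253.200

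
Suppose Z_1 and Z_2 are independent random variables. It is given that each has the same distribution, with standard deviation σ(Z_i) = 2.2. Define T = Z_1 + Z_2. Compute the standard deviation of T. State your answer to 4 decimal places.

3.1113

Var(Z_i) = (2.2)² = 4.84
By independence, Var(T) = (1)²Var(Z_1) + (1)²Var(Z_2)
= (1)²·4.84 + (1)²·4.84 = 9.68
σ(T) = √9.68 ≈ 3.1113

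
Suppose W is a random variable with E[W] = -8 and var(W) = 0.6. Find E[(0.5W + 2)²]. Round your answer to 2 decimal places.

E[0.5W + 2] = 0.5·-8 + 2 = -2
var(0.5W + 2) = (0.5)²·0.6 = 0.15
E[(0.5W + 2)²] = var((0.5W + 2)) + (E[(0.5W + 2)])² = 0.15 + (-2)² = 4.15

4.15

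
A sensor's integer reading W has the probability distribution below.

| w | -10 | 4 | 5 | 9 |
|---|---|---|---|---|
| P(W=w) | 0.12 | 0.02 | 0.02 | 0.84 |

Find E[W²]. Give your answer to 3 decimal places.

E[W²] = (-10)²(0.12) + (4)²(0.02) + (5)²(0.02) + (9)²(0.84) = 80.86

80.860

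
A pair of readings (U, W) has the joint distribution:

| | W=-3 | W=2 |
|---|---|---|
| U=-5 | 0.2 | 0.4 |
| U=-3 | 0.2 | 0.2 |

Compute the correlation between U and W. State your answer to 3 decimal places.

-0.167

E[U] = -4.2,  E[W] = 0
E[UW] = -0.4
Cov(U,W) = E[UW] − E[U]E[W] = -0.4 − (-4.2)(0) = -0.4
Var(U) = 0.96,  Var(W) = 6
ρ = -0.4 / √(0.96·6) ≈ -0.167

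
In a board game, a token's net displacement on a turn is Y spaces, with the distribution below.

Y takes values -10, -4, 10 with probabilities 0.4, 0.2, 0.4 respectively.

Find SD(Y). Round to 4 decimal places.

9.0863

E[Y] = (-10)(0.4) + (-4)(0.2) + (10)(0.4) = -0.8
E[Y²] = (-10)²(0.4) + (-4)²(0.2) + (10)²(0.4) = 83.2
var(Y) = E[Y²] − (E[Y])² = 83.2 − (-0.8)² = 82.56
SD(Y) = √82.56 ≈ 9.0863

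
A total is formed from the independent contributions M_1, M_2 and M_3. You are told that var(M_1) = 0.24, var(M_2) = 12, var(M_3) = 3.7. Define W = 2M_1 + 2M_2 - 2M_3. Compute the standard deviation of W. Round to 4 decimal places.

By independence, var(W) = (2)²var(M_1) + (2)²var(M_2) + (-2)²var(M_3)
= (2)²·0.24 + (2)²·12 + (-2)²·3.7 = 63.76
SD(W) = √63.76 ≈ 7.9850

7.9850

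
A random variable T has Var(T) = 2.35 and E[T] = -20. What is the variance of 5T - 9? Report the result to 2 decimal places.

Var(5T - 9) = (5)²·Var(T) = 25·2.35 = 58.75

58.75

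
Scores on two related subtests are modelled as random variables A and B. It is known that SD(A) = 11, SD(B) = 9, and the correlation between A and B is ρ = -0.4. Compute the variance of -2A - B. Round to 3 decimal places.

Var(A) = (11)² = 121;  Var(B) = (9)² = 81
Cov(A,B) = ρ·SD(A)·SD(B) = -0.4·11·9 = -39.6
Var(-2A - B) = (-2)²·Var(A) + (-1)²·Var(B) + 2·(-2)·(-1)·Cov(A,B)
= 4·121 + 1·81 + 4·-39.6 = 406.6

406.600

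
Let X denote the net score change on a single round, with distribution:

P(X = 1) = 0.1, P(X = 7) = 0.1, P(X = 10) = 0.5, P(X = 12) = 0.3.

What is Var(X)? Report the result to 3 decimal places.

9.840

E[X] = (1)(0.1) + (7)(0.1) + (10)(0.5) + (12)(0.3) = 9.4
E[X²] = (1)²(0.1) + (7)²(0.1) + (10)²(0.5) + (12)²(0.3) = 98.2
Var(X) = E[X²] − (E[X])² = 98.2 − (9.4)² = 9.84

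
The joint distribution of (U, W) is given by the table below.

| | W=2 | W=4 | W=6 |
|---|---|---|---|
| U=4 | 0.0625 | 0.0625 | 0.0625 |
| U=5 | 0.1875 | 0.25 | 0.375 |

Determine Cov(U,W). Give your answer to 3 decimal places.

E[U] = 4.8125,  E[W] = 4.375
E[UW] = 21.125
Cov(U,W) = E[UW] − E[U]E[W] = 21.125 − (4.8125)(4.375) = 0.0703125

0.070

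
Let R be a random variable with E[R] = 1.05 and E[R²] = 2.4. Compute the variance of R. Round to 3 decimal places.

1.298

V(R) = 2.4 − (1.05)² = 1.2975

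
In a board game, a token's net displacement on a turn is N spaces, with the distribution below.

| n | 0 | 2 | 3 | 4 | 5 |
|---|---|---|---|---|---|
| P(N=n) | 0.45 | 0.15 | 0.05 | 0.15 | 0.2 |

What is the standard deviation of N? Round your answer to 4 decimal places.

E[N] = (0)(0.45) + (2)(0.15) + (3)(0.05) + (4)(0.15) + (5)(0.2) = 2.05
E[N²] = (0)²(0.45) + (2)²(0.15) + (3)²(0.05) + (4)²(0.15) + (5)²(0.2) = 8.45
Var(N) = E[N²] − (E[N])² = 8.45 − (2.05)² = 4.2475
SD(N) = √4.2475 ≈ 2.0609

2.0609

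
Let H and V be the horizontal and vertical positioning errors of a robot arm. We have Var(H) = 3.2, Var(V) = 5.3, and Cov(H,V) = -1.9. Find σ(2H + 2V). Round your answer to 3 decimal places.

Var(2H + 2V) = (2)²·Var(H) + (2)²·Var(V) + 2·(2)·(2)·Cov(H,V)
= 4·3.2 + 4·5.3 + 8·-1.9 = 18.8
σ(2H + 2V) = √18.8 ≈ 4.336

4.336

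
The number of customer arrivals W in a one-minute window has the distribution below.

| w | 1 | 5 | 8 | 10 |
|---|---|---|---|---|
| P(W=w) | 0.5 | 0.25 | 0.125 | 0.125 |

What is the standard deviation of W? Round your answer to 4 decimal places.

E[W] = (1)(0.5) + (5)(0.25) + (8)(0.125) + (10)(0.125) = 4
E[W²] = (1)²(0.5) + (5)²(0.25) + (8)²(0.125) + (10)²(0.125) = 27.25
V(W) = E[W²] − (E[W])² = 27.25 − (4)² = 11.25
sd(W) = √11.25 ≈ 3.3541

3.3541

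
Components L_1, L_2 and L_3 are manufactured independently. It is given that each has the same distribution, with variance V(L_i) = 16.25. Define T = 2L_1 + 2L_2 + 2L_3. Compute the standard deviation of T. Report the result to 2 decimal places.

13.96

By independence, V(T) = (2)²V(L_1) + (2)²V(L_2) + (2)²V(L_3)
= (2)²·16.25 + (2)²·16.25 + (2)²·16.25 = 195
σ(T) = √195 ≈ 13.96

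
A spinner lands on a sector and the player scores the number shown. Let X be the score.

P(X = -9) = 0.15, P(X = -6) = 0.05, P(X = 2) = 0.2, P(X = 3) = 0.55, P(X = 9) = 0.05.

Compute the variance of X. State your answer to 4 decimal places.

23.0275

E[X] = (-9)(0.15) + (-6)(0.05) + (2)(0.2) + (3)(0.55) + (9)(0.05) = 0.85
E[X²] = (-9)²(0.15) + (-6)²(0.05) + (2)²(0.2) + (3)²(0.55) + (9)²(0.05) = 23.75
Var(X) = E[X²] − (E[X])² = 23.75 − (0.85)² = 23.0275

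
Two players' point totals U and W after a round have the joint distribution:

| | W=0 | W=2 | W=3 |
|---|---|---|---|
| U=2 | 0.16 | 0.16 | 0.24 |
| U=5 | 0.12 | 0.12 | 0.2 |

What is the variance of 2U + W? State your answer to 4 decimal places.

E[U] = 3.32,  E[W] = 1.88,  E[UW] = 6.28
Var(U) = 13.24 − (3.32)² = 2.2176;  Var(W) = 5.08 − (1.88)² = 1.5456
Cov(U,W) = 6.28 − (3.32)(1.88) = 0.0384
Var(2U + W) = (2)²·2.2176 + (1)²·1.5456 + 2·(2)·(1)·0.0384 = 10.5696

10.5696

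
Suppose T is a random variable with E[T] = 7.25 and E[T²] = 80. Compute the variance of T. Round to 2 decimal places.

Var(T) = 80 − (7.25)² = 27.4375

27.44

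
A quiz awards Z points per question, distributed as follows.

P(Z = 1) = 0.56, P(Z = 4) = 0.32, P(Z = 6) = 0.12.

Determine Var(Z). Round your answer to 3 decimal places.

3.446

E[Z] = (1)(0.56) + (4)(0.32) + (6)(0.12) = 2.56
E[Z²] = (1)²(0.56) + (4)²(0.32) + (6)²(0.12) = 10
Var(Z) = E[Z²] − (E[Z])² = 10 − (2.56)² = 3.4464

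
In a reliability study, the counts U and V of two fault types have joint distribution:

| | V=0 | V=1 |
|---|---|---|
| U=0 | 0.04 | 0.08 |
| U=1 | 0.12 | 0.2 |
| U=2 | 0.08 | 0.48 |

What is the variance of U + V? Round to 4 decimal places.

0.8000

E[U] = 1.44,  E[V] = 0.76,  E[UV] = 1.16
Var(U) = 2.56 − (1.44)² = 0.4864;  Var(V) = 0.76 − (0.76)² = 0.1824
Cov(U,V) = 1.16 − (1.44)(0.76) = 0.0656
Var(U + V) = (1)²·0.4864 + (1)²·0.1824 + 2·(1)·(1)·0.0656 = 0.8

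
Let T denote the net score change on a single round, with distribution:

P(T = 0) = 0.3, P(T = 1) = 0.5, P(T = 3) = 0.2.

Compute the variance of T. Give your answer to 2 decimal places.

E[T] = (0)(0.3) + (1)(0.5) + (3)(0.2) = 1.1
E[T²] = (0)²(0.3) + (1)²(0.5) + (3)²(0.2) = 2.3
Var(T) = E[T²] − (E[T])² = 2.3 − (1.1)² = 1.09

1.09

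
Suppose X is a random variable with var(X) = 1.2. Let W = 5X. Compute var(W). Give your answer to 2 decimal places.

30.00

var(5X) = (5)²·var(X) = 25·1.2 = 30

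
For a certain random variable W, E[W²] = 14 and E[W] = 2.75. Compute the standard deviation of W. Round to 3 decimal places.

2.537

var(W) = 14 − (2.75)² = 6.4375
SD(W) = √6.4375 ≈ 2.537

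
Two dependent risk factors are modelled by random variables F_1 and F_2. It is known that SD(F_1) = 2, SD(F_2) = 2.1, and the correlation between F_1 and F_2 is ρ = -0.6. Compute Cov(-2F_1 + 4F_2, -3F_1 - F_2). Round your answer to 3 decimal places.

31.560

V(F_1) = (2)² = 4;  V(F_2) = (2.1)² = 4.41
Cov(F_1,F_2) = ρ·SD(F_1)·SD(F_2) = -0.6·2·2.1 = -2.52
Cov(-2F_1 + 4F_2, -3F_1 - F_2) = (-2)(-3)V(F_1) + (4)(-1)V(F_2) + [(-2)(-1) + (4)(-3)]Cov(F_1,F_2)
= 6·4 + -4·4.41 + -10·-2.52 = 31.56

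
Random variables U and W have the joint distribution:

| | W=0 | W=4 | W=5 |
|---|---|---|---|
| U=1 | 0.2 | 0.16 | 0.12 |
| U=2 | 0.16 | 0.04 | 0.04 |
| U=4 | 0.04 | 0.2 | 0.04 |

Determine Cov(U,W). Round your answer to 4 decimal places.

E[U] = 2.08,  E[W] = 2.6
E[UW] = 5.96
Cov(U,W) = E[UW] − E[U]E[W] = 5.96 − (2.08)(2.6) = 0.552

0.5520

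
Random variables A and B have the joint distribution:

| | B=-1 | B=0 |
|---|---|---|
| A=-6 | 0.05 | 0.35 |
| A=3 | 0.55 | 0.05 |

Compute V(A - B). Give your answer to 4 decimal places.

23.1000

E[A] = -0.6,  E[B] = -0.6,  E[AB] = -1.35
V(A) = 19.8 − (-0.6)² = 19.44;  V(B) = 0.6 − (-0.6)² = 0.24
Cov(A,B) = -1.35 − (-0.6)(-0.6) = -1.71
V(A - B) = (1)²·19.44 + (-1)²·0.24 + 2·(1)·(-1)·-1.71 = 23.1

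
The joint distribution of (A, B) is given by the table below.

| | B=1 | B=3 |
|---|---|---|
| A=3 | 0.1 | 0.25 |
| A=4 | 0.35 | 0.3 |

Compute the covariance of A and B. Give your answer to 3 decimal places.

E[A] = 3.65,  E[B] = 2.1
E[AB] = 7.55
Cov(A,B) = E[AB] − E[A]E[B] = 7.55 − (3.65)(2.1) = -0.115

-0.115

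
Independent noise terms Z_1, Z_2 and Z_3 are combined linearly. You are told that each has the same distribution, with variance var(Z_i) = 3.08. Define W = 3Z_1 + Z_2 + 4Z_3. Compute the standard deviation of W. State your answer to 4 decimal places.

By independence, var(W) = (3)²var(Z_1) + (1)²var(Z_2) + (4)²var(Z_3)
= (3)²·3.08 + (1)²·3.08 + (4)²·3.08 = 80.08
SD(W) = √80.08 ≈ 8.9487

8.9487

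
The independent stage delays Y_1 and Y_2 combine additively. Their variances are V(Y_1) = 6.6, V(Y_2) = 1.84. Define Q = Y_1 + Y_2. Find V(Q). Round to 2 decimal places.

8.44

By independence, V(Q) = (1)²V(Y_1) + (1)²V(Y_2)
= (1)²·6.6 + (1)²·1.84 = 8.44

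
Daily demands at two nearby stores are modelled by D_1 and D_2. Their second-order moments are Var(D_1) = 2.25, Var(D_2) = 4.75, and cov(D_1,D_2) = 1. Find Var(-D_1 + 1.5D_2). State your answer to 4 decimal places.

9.9375

Var(-D_1 + 1.5D_2) = (-1)²·Var(D_1) + (1.5)²·Var(D_2) + 2·(-1)·(1.5)·cov(D_1,D_2)
= 1·2.25 + 2.25·4.75 + -3·1 = 9.9375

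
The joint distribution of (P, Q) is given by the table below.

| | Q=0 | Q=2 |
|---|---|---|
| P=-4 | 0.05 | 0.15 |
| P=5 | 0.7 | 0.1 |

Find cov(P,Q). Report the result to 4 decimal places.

E[P] = 3.2,  E[Q] = 0.5
E[PQ] = -0.2
cov(P,Q) = E[PQ] − E[P]E[Q] = -0.2 − (3.2)(0.5) = -1.8

-1.8000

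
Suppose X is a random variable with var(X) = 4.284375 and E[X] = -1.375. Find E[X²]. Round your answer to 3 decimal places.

6.175

E[X²] = var(X) + (E[X])² = 4.284375 + (-1.375)² = 6.175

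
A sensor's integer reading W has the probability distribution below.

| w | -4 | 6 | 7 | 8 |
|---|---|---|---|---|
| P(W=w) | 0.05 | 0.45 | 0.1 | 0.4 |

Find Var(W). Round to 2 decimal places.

E[W] = (-4)(0.05) + (6)(0.45) + (7)(0.1) + (8)(0.4) = 6.4
E[W²] = (-4)²(0.05) + (6)²(0.45) + (7)²(0.1) + (8)²(0.4) = 47.5
Var(W) = E[W²] − (E[W])² = 47.5 − (6.4)² = 6.54

6.54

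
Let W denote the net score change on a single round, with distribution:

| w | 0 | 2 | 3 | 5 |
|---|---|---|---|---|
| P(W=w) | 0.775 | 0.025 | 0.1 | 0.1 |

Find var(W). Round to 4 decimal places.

E[W] = (0)(0.775) + (2)(0.025) + (3)(0.1) + (5)(0.1) = 0.85
E[W²] = (0)²(0.775) + (2)²(0.025) + (3)²(0.1) + (5)²(0.1) = 3.5
var(W) = E[W²] − (E[W])² = 3.5 − (0.85)² = 2.7775

2.7775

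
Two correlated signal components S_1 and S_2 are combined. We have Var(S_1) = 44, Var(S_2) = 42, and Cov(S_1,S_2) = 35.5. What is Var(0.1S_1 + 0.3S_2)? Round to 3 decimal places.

Var(0.1S_1 + 0.3S_2) = (0.1)²·Var(S_1) + (0.3)²·Var(S_2) + 2·(0.1)·(0.3)·Cov(S_1,S_2)
= 0.01·44 + 0.09·42 + 0.06·35.5 = 6.35

6.350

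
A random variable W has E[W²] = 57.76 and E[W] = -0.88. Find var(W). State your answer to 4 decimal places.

var(W) = 57.76 − (-0.88)² = 56.9856

56.9856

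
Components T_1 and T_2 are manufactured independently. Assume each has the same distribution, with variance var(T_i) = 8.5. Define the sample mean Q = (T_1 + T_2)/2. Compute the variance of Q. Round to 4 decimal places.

4.2500

By independence, var(Q) = (0.5)²var(T_1) + (0.5)²var(T_2)
= (0.5)²·8.5 + (0.5)²·8.5 = 4.25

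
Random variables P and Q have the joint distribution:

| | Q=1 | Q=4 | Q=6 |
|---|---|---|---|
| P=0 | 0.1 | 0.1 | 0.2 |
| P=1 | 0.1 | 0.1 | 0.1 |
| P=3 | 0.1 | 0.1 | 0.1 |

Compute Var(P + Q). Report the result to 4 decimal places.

5.2900

E[P] = 1.2,  E[Q] = 3.9,  E[PQ] = 4.4
Var(P) = 3 − (1.2)² = 1.56;  Var(Q) = 19.5 − (3.9)² = 4.29
cov(P,Q) = 4.4 − (1.2)(3.9) = -0.28
Var(P + Q) = (1)²·1.56 + (1)²·4.29 + 2·(1)·(1)·-0.28 = 5.29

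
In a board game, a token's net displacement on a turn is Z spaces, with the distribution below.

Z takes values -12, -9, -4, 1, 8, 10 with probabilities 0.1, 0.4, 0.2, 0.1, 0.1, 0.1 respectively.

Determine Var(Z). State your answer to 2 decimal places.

E[Z] = (-12)(0.1) + (-9)(0.4) + (-4)(0.2) + (1)(0.1) + (8)(0.1) + (10)(0.1) = -3.7
E[Z²] = (-12)²(0.1) + (-9)²(0.4) + (-4)²(0.2) + (1)²(0.1) + (8)²(0.1) + (10)²(0.1) = 66.5
Var(Z) = E[Z²] − (E[Z])² = 66.5 − (-3.7)² = 52.81

52.81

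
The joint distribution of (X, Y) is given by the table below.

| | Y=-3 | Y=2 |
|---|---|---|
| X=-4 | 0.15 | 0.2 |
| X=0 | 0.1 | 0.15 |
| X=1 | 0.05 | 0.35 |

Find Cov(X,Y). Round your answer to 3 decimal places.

1.250

E[X] = -1,  E[Y] = 0.5
E[XY] = 0.75
Cov(X,Y) = E[XY] − E[X]E[Y] = 0.75 − (-1)(0.5) = 1.25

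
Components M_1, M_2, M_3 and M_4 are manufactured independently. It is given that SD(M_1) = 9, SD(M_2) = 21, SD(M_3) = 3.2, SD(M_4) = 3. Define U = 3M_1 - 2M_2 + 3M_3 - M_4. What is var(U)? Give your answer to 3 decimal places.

var(M_1) = 81, var(M_2) = 441, var(M_3) = 10.24, var(M_4) = 9
By independence, var(U) = (3)²var(M_1) + (-2)²var(M_2) + (3)²var(M_3) + (-1)²var(M_4)
= (3)²·81 + (-2)²·441 + (3)²·10.24 + (-1)²·9 = 2594.16

2594.160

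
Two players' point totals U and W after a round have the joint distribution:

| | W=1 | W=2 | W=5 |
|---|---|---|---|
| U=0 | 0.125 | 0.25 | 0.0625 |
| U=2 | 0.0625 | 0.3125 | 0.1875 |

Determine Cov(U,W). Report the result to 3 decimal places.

0.367

E[U] = 1.125,  E[W] = 2.5625
E[UW] = 3.25
Cov(U,W) = E[UW] − E[U]E[W] = 3.25 − (1.125)(2.5625) = 0.3671875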